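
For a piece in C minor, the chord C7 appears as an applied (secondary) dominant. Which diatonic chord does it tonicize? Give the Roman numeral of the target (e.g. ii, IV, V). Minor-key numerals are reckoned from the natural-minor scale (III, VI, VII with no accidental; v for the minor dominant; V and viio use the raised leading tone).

The chord is a dominant seventh chord on C.
A dominant resolves down a perfect fifth: C → F. In C minor, F is scale degree 4, i.e. iv.

iv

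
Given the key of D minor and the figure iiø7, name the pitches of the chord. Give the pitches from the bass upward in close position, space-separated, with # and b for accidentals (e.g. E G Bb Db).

E G Bb D

The numeral's case and figure indicate a half-diminished seventh chord. In D minor its root, the second degree, is E.
Stacking thirds from E gives E-G-Bb-D.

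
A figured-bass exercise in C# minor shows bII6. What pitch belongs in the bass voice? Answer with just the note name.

bII in C# minor has root D; the chord is D-F#-A.
The figure 6 means first inversion — the third is in the bass.

F#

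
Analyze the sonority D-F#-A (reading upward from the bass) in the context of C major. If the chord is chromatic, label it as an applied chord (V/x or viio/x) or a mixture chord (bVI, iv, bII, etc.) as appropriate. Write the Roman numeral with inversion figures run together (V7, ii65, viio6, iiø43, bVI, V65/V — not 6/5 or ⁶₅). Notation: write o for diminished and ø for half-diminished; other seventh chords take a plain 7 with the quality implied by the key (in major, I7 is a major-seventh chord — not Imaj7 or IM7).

V/V

The pitches D-F#-A form a major triad rooted on D.
D is not a diatonic chord root with this quality in C major, but it lies a perfect fifth above G (V), so the chord functions as an applied dominant of V.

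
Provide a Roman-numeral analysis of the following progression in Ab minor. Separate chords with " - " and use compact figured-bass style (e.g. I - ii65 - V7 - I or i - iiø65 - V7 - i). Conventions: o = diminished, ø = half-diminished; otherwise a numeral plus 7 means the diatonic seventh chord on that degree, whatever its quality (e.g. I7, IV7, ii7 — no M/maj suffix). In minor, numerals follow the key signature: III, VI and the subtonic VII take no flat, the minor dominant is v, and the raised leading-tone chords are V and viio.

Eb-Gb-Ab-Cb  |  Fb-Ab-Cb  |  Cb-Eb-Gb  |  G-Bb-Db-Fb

Eb-Gb-Ab-Cb: root Ab is the tonic; minor seventh chord there is i43.
Fb-Ab-Cb: root Fb is the submediant; major triad there is VI.
Cb-Eb-Gb: major triad on Cb = scale degree 3 → III.
G-Bb-Db-Fb: root G is the leading tone; fully diminished seventh chord there is viio7.

i43 - VI - III - viio7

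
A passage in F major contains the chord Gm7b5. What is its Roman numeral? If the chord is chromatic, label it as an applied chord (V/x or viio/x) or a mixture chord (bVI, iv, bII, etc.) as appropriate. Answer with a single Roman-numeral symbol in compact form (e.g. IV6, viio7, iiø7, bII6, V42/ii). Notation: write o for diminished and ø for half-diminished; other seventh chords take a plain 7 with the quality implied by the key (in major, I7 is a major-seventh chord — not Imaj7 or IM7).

iiø7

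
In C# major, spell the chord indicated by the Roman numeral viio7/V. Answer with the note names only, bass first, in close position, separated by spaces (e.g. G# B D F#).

F## A# C# E

viio7/V is a secondary leading-tone chord. The target V is G# in C# major; the applied chord is rooted a semitone below, on F##.
Building a fully diminished seventh chord on F## gives F##-A#-C#-E.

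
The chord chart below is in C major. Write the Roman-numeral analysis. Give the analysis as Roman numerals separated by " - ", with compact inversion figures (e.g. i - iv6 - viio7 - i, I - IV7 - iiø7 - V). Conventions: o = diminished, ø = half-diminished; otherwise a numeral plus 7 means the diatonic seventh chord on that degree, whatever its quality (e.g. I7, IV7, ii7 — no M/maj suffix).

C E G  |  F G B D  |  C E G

C-E-G has root C, degree 1 in C major, so I.
F-G-B-D has root G, degree 5 in C major, so V42.
C-E-G has root C, degree 1 in C major, so I.

I - V42 - I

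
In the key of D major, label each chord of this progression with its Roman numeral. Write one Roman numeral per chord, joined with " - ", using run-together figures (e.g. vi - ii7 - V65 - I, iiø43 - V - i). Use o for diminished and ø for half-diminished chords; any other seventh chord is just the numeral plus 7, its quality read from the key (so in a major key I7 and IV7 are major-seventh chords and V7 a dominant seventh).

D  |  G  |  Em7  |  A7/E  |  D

I - IV - ii7 - V43 - I

D has root D, degree 1 in D major, so I.
G: major triad on G = scale degree 4 → IV.
Em7: root E is the supertonic; minor seventh chord there is ii7.
A7/E has root A, degree 5 in D major, so V43.
D has root D, degree 1 in D major, so I.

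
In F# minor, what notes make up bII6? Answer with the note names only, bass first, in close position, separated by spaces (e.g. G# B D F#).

B D G

Scale degree 2 in F# minor is G#; lowering it a half step gives G. bII6 is the Neapolitan sixth — a major triad on the lowered second degree, here in its customary first inversion.
So the chord is G-B-D.
With the 6 figure the chord is in first inversion; from the bass B upward in close position it reads B-D-G.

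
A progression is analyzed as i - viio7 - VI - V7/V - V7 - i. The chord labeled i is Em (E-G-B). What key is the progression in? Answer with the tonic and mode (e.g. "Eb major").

The chord Em is a minor triad rooted on E; its label is i.
If E is scale degree 1 and the mode makes that degree carry a minor triad, the tonic is E and the mode is minor.

E minor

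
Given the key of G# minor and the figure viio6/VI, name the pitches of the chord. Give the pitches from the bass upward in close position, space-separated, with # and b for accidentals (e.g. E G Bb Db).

viio6/VI is a secondary leading-tone chord. The target VI is E in G# minor; the applied chord is rooted a semitone below, on D#.
Building a diminished triad on D# gives D#-F#-A.
With the 6 figure the chord is in first inversion; from the bass F# upward in close position it reads F#-A-D#.

F# A D#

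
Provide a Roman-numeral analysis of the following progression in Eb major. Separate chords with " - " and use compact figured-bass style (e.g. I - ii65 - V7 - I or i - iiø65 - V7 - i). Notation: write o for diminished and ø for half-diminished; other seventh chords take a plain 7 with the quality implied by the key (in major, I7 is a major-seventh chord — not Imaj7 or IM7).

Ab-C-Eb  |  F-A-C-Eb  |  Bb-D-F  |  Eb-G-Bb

Ab-C-Eb: major triad on Ab = scale degree 4 → IV.
F-A-C-Eb: chromatic; F is V of V, so V7/V.
Bb-D-F has root Bb, degree 5 in Eb major, so V.
Eb-G-Bb: root Eb is the tonic; major triad there is I.

IV - V7/V - V - I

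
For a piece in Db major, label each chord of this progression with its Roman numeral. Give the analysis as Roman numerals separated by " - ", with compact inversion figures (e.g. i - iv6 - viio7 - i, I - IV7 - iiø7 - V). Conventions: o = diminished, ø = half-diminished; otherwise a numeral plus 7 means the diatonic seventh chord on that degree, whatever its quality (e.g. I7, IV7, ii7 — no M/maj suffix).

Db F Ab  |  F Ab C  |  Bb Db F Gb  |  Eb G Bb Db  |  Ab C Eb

I - iii - IV65 - V7/V - V

Db-F-Ab has root Db, degree 1 in Db major, so I.
F-Ab-C: minor triad on F = scale degree 3 → iii.
Bb-Db-F-Gb: major seventh chord on Gb = scale degree 4 → IV65.
Eb-G-Bb-Db: a dominant seventh chord on Eb, the applied dominant of V → V7/V.
Ab-C-Eb has root Ab, degree 5 in Db major, so V.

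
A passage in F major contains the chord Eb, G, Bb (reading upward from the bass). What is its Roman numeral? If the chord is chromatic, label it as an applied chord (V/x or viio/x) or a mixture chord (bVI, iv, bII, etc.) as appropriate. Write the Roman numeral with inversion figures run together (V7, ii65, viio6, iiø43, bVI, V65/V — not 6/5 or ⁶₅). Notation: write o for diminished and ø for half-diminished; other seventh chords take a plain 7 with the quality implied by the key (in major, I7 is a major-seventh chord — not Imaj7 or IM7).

Stacked in thirds the chord is Eb-G-Bb: a major triad on Eb.
Eb is the lowered seventh degree of F major (diatonic 7 would be E). This is a major triad on the lowered seventh degree (the subtonic), borrowed from the parallel minor.

bVII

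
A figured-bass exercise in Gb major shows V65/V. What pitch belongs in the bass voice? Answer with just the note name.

The applied chord V65/V is rooted on Ab: Ab-C-Eb-Gb.
The figure 65 means first inversion — the third is in the bass.

C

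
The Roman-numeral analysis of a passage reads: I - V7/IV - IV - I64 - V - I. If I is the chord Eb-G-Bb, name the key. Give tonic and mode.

Eb major

I is given as Eb-G-Bb — a major triad with root Eb.
If Eb is scale degree 1 and the mode makes that degree carry a major triad, the tonic is Eb and the mode is major.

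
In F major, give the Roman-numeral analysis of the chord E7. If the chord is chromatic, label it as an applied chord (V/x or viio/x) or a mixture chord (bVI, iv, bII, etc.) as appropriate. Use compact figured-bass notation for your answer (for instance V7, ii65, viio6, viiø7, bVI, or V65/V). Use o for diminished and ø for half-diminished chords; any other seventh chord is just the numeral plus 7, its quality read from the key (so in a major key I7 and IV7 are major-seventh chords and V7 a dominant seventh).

Stacked in thirds the chord is E-G#-B-D: a dominant seventh chord on E.
E is not a diatonic chord root with this quality in F major, but it lies a perfect fifth above A (iii), so the chord functions as an applied dominant of iii.

V7/iii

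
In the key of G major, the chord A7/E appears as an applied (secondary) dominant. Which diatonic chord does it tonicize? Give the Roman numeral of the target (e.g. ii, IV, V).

The chord is a dominant seventh chord on A.
A dominant resolves down a perfect fifth: A → D. In G major, D is scale degree 5, i.e. V.

V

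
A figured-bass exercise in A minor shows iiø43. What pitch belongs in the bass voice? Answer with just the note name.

F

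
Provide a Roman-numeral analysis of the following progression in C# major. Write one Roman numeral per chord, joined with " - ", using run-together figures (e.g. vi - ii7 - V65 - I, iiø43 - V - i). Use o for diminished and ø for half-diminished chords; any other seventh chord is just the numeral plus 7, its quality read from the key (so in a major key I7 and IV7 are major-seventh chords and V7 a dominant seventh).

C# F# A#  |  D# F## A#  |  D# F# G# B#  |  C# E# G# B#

C#-F#-A#: major triad on F# = scale degree 4 → IV64.
D#-F##-A#: chromatic; D# is V of V, so V/V.
D#-F#-G#-B#: dominant seventh chord on G# = scale degree 5 → V43.
C#-E#-G#-B# has root C#, degree 1 in C# major, so I7.

IV64 - V/V - V43 - I7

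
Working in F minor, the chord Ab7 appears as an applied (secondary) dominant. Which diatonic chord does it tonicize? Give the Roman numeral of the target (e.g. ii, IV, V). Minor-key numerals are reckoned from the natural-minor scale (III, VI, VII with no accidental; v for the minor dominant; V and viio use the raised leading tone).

VI

The chord is a dominant seventh chord on Ab.
A dominant resolves down a perfect fifth: Ab → Db. In F minor, Db is scale degree 6, i.e. VI.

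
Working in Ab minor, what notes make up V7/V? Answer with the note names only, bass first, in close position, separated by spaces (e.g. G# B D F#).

The slash means an applied dominant: we want the dominant of V. In Ab minor, V is Eb major, and its dominant is built on Bb.
Building a dominant seventh chord on Bb gives Bb-D-F-Ab.

Bb D F Ab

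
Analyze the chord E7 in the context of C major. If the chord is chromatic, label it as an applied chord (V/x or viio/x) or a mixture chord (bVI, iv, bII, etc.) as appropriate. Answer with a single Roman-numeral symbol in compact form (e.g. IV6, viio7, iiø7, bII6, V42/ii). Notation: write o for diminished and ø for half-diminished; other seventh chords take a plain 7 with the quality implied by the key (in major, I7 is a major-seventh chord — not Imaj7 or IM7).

V7/vi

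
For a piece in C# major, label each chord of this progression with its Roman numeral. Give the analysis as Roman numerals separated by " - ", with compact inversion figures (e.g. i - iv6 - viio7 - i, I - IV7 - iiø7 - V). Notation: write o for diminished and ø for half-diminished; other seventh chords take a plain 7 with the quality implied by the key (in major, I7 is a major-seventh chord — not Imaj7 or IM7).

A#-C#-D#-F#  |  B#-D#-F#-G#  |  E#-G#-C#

ii43 - V65 - I6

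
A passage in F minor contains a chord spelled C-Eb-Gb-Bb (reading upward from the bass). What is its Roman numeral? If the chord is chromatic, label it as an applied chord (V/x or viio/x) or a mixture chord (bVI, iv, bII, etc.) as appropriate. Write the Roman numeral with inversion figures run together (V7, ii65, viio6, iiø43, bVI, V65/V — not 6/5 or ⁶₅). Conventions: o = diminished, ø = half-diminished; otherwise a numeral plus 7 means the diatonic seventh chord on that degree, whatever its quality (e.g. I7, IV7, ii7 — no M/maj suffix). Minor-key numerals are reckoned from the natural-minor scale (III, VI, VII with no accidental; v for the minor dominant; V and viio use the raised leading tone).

viiø7/VI

Stacked in thirds the chord is C-Eb-Gb-Bb: a half-diminished seventh chord on C.
C sits a half step below Db (VI in F minor); a diminished chord there is the applied leading-tone chord of VI.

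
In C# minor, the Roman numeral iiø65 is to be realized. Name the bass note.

F#

iiø in C# minor has root D#; the chord is D#-F#-A-C#.
The figure 65 means first inversion — the third is in the bass.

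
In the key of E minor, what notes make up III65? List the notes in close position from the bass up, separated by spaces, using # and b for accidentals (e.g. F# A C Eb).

In E minor, the mediant is G, and the diatonic chord built there is a major seventh chord.
Stacking thirds from G gives G-B-D-F#.
With the 65 figure the chord is in first inversion; from the bass B upward in close position it reads B-D-F#-G.

B D F# G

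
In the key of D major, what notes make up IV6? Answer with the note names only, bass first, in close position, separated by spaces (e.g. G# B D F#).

B D G

In D major, scale degree 4 is G, and the diatonic chord built there is a major triad.
That chord is spelled G-B-D.
The figured bass 6 indicates first inversion, placing the third (B) in the bass: B-D-G.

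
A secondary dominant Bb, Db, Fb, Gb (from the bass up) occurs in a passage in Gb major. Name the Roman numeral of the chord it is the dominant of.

IV

The chord is a dominant seventh chord on Gb.
A dominant resolves down a perfect fifth: Gb → Cb. In Gb major, Cb is scale degree 4, i.e. IV.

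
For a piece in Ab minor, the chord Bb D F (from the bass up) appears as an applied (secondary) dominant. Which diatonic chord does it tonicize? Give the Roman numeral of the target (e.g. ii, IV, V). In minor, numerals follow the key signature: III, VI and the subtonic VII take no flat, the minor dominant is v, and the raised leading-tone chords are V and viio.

V

The chord is a major triad on Bb.
A dominant resolves down a perfect fifth: Bb → Eb. In Ab minor, Eb is scale degree 5, i.e. V.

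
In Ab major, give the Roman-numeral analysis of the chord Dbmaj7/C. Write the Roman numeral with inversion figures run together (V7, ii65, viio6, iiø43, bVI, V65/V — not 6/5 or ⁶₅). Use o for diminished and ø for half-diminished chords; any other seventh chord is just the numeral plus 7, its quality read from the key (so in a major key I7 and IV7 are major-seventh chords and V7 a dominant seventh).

IV42

The pitches Db-F-Ab-C form a major seventh chord rooted on Db.
Db is scale degree 4 in Ab major, and a major seventh chord on that degree is written IV7.
With C in the bass the chord is in third inversion, so the figured bass is 42.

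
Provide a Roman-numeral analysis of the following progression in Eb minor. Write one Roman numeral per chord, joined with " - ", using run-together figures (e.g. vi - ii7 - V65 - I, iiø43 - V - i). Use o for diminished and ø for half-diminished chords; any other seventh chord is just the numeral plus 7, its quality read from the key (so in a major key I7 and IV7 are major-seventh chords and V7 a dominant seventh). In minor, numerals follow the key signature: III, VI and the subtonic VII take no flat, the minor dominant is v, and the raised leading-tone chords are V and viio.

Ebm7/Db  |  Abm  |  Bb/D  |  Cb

Ebm7/Db: minor seventh chord on Eb = scale degree 1 → i42.
Abm: minor triad on Ab = scale degree 4 → iv.
Bb/D has root Bb, degree 5 in Eb minor, so V6.
Cb has root Cb, degree 6 in Eb minor, so VI.

i42 - iv - V6 - VI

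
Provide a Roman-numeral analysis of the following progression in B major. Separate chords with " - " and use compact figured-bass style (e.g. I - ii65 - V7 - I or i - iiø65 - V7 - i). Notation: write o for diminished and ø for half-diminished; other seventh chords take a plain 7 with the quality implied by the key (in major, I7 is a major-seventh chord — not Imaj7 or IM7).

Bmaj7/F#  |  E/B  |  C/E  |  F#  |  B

Bmaj7/F# has root B, degree 1 in B major, so I43.
E/B: major triad on E = scale degree 4 → IV64.
C/E is non-diatonic — a major triad on the lowered supertonic (C): the Neapolitan sixth, bII6 (third, E, in the bass — hence the 6).
F# has root F#, degree 5 in B major, so V.
B has root B, degree 1 in B major, so I.

I43 - IV64 - bII6 - V - I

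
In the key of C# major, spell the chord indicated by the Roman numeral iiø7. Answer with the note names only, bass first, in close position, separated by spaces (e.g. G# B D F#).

D# F# A C#

Scale degree 2 in C# major is D#; here the chord built on it is altered to a half-diminished seventh chord. iiø7 is the half-diminished supertonic seventh, borrowed from the parallel minor.
So the chord is D#-F#-A-C#, a half-diminished seventh chord.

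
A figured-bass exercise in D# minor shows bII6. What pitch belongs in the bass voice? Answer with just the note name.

G#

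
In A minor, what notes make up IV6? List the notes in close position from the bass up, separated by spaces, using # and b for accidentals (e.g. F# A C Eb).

F# A D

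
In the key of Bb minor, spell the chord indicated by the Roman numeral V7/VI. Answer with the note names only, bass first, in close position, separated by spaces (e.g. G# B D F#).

Db F Ab Cb

The slash means an applied dominant: we want the dominant of VI. In Bb minor, VI is Gb major, and its dominant is built on Db.
Building a dominant seventh chord on Db gives Db-F-Ab-Cb.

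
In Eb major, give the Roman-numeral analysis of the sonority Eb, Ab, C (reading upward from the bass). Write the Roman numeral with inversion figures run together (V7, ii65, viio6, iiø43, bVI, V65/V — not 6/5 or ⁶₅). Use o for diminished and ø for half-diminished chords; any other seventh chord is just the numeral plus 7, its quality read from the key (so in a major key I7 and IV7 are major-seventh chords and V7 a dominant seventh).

IV64

Stacked in thirds the chord is Ab-C-Eb: a major triad on Ab.
Ab is scale degree 4 in Eb major, and a major triad on that degree is written IV.
With Eb in the bass the chord is in second inversion, so the figured bass is 64.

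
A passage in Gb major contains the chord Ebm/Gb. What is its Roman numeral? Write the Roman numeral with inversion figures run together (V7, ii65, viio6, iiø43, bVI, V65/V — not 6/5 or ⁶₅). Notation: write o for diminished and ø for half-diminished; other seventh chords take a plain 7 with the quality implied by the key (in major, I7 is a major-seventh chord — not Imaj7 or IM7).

vi6

Stacked in thirds the chord is Eb-Gb-Bb: a minor triad on Eb.
Eb is scale degree 6 in Gb major, and a minor triad on that degree is written vi.
With Gb in the bass the chord is in first inversion, so the figured bass is 6.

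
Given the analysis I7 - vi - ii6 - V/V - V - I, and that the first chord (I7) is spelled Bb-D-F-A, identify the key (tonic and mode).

The anchor chord is a major seventh chord on Bb, labeled I7.
If Bb is scale degree 1 and the mode makes that degree carry a major seventh chord, the tonic is Bb and the mode is major.

Bb major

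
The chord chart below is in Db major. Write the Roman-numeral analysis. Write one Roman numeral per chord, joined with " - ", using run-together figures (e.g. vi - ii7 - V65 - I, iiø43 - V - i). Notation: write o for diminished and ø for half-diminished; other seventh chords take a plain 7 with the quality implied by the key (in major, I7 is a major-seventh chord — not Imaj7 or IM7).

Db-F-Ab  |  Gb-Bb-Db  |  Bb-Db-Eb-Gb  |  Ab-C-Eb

Db-F-Ab has root Db, degree 1 in Db major, so I.
Gb-Bb-Db: root Gb is the subdominant; major triad there is IV.
Bb-Db-Eb-Gb: minor seventh chord on Eb = scale degree 2 → ii43.
Ab-C-Eb has root Ab, degree 5 in Db major, so V.

I - IV - ii43 - V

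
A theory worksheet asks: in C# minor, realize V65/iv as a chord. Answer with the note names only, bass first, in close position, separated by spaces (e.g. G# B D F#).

The slash means an applied dominant: we want the dominant of iv. In C# minor, iv is F# minor, and its dominant is built on C#.
Building a dominant seventh chord on C# gives C#-E#-G#-B.
With the 65 figure the chord is in first inversion; from the bass E# upward in close position it reads E#-G#-B-C#.

E# G# B C#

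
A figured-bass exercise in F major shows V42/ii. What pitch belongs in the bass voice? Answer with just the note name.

C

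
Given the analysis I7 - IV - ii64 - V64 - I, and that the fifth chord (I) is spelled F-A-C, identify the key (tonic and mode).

The anchor chord is a major triad on F, labeled I.
If F is scale degree 1 and the mode makes that degree carry a major triad, the tonic is F and the mode is major.

F major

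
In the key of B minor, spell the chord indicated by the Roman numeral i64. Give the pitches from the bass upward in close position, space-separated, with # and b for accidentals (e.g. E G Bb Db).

F# B D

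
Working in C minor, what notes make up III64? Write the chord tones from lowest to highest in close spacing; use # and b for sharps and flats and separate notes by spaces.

Bb Eb G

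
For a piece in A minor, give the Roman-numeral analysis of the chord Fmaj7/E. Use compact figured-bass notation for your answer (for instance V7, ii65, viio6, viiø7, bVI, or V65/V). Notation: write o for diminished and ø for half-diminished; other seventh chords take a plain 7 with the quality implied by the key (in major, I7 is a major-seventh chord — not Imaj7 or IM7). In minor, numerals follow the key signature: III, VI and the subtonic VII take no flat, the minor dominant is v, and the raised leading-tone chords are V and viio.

VI42

The pitches F-A-C-E form a major seventh chord rooted on F.
In A minor, F is the submediant; the diatonic major seventh chord there is VI7.
With E in the bass the chord is in third inversion, so the figured bass is 42.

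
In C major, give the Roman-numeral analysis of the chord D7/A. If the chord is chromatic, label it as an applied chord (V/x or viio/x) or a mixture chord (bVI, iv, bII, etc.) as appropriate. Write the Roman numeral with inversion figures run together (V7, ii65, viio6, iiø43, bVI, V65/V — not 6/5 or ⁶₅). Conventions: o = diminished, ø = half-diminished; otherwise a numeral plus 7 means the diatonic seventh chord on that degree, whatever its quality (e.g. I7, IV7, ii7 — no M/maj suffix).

V43/V

The pitches D-F#-A-C form a dominant seventh chord rooted on D.
D is not a diatonic chord root with this quality in C major, but it lies a perfect fifth above G (V), so the chord functions as an applied dominant of V.
With A in the bass the chord is in second inversion, so the figured bass is 43.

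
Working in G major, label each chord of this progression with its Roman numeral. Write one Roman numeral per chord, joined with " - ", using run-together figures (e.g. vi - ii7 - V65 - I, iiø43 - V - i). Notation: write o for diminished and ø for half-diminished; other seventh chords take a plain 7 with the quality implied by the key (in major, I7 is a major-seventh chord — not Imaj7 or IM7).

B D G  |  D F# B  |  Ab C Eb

I6 - iii6 - bII

B-D-G: major triad on G = scale degree 1 → I6.
D-F#-B: minor triad on B = scale degree 3 → iii6.
Ab-C-Eb: major triad on Ab — chromatic; Ab is the lowered second degree, so this is the Neapolitan chord, bII.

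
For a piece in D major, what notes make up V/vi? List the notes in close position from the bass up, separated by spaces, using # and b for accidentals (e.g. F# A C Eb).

F# A# C#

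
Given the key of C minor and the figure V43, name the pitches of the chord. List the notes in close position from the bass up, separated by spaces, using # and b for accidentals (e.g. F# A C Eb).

D F G B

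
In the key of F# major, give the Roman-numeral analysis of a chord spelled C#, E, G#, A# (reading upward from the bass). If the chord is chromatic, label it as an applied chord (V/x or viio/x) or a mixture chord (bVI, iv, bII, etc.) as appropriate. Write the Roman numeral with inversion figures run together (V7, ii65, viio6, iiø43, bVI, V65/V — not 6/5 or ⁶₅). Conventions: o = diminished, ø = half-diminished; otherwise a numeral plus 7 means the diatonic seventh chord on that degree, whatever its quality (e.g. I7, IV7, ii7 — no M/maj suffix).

viiø65/IV

The pitches A#-C#-E-G# form a half-diminished seventh chord rooted on A#.
A# sits a half step below B (IV in F# major); a diminished chord there is the applied leading-tone chord of IV.
With C# in the bass the chord is in first inversion, so the figured bass is 65.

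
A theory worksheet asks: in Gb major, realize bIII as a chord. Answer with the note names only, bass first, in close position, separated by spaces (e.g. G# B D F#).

bIII is a major triad on the lowered third degree, borrowed from the parallel minor. In Gb major that root is Bbb.
So the chord is Bbb-Db-Fb, a major triad.

Bbb Db Fb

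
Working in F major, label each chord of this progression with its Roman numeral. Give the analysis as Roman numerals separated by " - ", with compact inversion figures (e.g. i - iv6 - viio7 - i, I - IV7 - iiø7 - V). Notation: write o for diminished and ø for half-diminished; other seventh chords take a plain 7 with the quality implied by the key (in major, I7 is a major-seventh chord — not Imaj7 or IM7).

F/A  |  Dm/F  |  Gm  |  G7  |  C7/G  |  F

F/A: major triad on F = scale degree 1 → I6.
Dm/F: minor triad on D = scale degree 6 → vi6.
Gm: minor triad on G = scale degree 2 → ii.
G7: chromatic; G is V of V, so V7/V.
C7/G: root C is the dominant; dominant seventh chord there is V43.
F: root F is the tonic; major triad there is I.

I6 - vi6 - ii - V7/V - V43 - I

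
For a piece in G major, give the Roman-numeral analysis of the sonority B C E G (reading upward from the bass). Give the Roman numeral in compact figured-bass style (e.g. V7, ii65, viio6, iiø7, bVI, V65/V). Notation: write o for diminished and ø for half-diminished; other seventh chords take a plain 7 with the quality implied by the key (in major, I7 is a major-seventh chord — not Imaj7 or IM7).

Stacked in thirds the chord is C-E-G-B: a major seventh chord on C.
In G major, C is the subdominant; the diatonic major seventh chord there is IV7.
With B in the bass the chord is in third inversion, so the figured bass is 42.

IV42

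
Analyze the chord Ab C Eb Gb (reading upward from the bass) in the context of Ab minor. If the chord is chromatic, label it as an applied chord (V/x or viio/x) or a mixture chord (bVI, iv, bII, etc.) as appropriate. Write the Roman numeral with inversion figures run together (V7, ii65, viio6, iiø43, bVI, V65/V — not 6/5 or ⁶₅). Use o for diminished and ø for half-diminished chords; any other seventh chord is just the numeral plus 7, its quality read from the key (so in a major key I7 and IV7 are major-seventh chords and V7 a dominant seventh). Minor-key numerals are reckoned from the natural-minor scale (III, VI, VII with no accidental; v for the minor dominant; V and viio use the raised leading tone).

V7/iv

The pitches Ab-C-Eb-Gb form a dominant seventh chord rooted on Ab.
Ab is not a diatonic chord root with this quality in Ab minor, but it lies a perfect fifth above Db (iv), so the chord functions as an applied dominant of iv.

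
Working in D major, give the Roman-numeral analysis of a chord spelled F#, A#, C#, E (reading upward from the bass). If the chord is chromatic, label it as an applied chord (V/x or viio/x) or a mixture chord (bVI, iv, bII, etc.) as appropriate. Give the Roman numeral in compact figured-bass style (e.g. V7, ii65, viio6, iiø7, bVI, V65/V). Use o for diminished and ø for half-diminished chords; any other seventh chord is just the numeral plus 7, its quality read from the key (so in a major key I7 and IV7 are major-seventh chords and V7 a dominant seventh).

Stacked in thirds the chord is F#-A#-C#-E: a dominant seventh chord on F#.
F# is not a diatonic chord root with this quality in D major, but it lies a perfect fifth above B (vi), so the chord functions as an applied dominant of vi.

V7/vi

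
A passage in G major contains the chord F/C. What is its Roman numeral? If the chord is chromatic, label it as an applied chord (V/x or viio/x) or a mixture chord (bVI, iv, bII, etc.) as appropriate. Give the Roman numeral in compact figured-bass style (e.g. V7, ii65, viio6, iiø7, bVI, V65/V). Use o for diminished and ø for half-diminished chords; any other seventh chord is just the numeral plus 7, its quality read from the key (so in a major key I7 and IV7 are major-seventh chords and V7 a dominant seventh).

bVII64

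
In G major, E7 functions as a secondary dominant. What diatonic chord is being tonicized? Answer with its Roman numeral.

The chord is a dominant seventh chord on E.
A dominant resolves down a perfect fifth: E → A. In G major, A is scale degree 2, i.e. ii.

ii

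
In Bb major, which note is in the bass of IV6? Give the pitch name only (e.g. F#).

G

IV in Bb major has root Eb; the chord is Eb-G-Bb.
The figure 6 means first inversion — the third is in the bass.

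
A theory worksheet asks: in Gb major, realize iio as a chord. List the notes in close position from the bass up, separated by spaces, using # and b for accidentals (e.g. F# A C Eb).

Ab Cb Ebb

iio is the diminished supertonic triad, borrowed from the parallel minor. In Gb major that root is Ab.
So the chord is Ab-Cb-Ebb.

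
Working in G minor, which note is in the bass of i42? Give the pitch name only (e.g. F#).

F

i in G minor has root G; the chord is G-Bb-D-F.
The figure 42 means third inversion — the seventh is in the bass.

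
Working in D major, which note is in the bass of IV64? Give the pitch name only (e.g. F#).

D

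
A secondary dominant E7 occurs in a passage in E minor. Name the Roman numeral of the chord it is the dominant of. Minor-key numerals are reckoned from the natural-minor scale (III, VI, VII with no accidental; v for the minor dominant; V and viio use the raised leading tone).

The chord is a dominant seventh chord on E.
A dominant resolves down a perfect fifth: E → A. In E minor, A is scale degree 4, i.e. iv.

iv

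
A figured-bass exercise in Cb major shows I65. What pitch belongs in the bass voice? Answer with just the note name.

I in Cb major has root Cb; the chord is Cb-Eb-Gb-Bb.
The figure 65 means first inversion — the third is in the bass.

Eb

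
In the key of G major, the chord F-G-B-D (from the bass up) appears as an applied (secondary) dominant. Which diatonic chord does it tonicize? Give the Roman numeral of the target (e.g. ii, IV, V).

IV

The chord is a dominant seventh chord on G.
A dominant resolves down a perfect fifth: G → C. In G major, C is scale degree 4, i.e. IV.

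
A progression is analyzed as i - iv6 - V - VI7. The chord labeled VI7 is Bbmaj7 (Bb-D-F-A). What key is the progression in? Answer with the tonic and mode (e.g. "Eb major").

The anchor chord is a major seventh chord on Bb, labeled VI7.
Counting down 5 scale steps from Bb places the tonic on D; a major seventh chord on degree 6 is diatonic only in minor.

D minor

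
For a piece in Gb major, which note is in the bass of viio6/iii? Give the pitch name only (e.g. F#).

The applied chord viio6/iii is rooted on A: A-C-Eb.
The figure 6 means first inversion — the third is in the bass.

C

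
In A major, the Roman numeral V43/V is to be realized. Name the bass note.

F#

The applied chord V43/V is rooted on B: B-D#-F#-A.
The figure 43 means second inversion — the fifth is in the bass.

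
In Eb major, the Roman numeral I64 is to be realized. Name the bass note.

I in Eb major has root Eb; the chord is Eb-G-Bb.
The figure 64 means second inversion — the fifth is in the bass.

Bb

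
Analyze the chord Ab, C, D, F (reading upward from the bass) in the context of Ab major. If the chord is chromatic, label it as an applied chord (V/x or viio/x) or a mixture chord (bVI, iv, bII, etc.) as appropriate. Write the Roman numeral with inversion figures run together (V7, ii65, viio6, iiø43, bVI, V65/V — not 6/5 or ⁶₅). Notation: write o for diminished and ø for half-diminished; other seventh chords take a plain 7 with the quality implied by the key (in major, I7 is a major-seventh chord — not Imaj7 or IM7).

viiø43/V

Stacked in thirds the chord is D-F-Ab-C: a half-diminished seventh chord on D.
D sits a half step below Eb (V in Ab major); a diminished chord there is the applied leading-tone chord of V.
With Ab in the bass the chord is in second inversion, so the figured bass is 43.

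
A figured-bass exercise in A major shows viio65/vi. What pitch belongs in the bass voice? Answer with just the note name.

G#

The applied chord viio65/vi is rooted on E#: E#-G#-B-D.
The figure 65 means first inversion — the third is in the bass.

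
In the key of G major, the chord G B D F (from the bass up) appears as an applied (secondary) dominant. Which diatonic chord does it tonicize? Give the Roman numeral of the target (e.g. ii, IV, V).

The chord is a dominant seventh chord on G.
A dominant resolves down a perfect fifth: G → C. In G major, C is scale degree 4, i.e. IV.

IV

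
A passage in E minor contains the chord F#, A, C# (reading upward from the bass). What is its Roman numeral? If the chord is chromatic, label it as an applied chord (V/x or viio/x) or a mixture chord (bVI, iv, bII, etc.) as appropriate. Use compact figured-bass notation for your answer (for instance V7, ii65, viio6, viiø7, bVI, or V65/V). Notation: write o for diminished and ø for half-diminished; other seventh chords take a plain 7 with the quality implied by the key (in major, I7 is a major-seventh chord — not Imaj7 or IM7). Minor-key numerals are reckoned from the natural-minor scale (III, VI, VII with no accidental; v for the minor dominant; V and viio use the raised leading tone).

ii

The pitches F#-A-C# form a minor triad rooted on F#.
F# is the second degree of E minor. This is the minor supertonic, borrowed from the parallel major (the Dorian ii).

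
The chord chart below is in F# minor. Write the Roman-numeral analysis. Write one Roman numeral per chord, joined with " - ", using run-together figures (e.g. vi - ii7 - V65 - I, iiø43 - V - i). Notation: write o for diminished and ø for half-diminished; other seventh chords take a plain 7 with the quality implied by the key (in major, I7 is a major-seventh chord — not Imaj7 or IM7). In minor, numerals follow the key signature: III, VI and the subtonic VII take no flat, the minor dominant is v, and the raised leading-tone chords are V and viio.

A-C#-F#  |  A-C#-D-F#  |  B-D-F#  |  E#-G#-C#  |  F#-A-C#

A-C#-F# has root F#, degree 1 in F# minor, so i6.
A-C#-D-F#: major seventh chord on D = scale degree 6 → VI43.
B-D-F#: minor triad on B = scale degree 4 → iv.
E#-G#-C#: root C# is the dominant; major triad there is V6.
F#-A-C#: minor triad on F# = scale degree 1 → i.

i6 - VI43 - iv - V6 - i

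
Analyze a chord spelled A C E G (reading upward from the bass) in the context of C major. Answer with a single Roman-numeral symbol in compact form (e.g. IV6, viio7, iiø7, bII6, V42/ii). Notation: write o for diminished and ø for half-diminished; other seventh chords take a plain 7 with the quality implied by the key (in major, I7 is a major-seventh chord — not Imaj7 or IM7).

vi7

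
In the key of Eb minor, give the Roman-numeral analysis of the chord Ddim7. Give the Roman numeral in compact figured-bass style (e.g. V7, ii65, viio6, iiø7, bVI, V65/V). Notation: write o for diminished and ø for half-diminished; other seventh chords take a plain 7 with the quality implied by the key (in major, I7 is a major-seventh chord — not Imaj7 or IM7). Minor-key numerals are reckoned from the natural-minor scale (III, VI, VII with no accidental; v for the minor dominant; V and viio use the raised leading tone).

Stacked in thirds the chord is D-F-Ab-Cb: a fully diminished seventh chord on D.
D is scale degree 7 in Eb minor, and a fully diminished seventh chord on that degree is written viio7.

viio7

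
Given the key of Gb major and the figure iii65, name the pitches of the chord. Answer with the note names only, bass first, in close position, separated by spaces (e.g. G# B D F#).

Db F Ab Bb

The numeral's case and figure indicate a minor seventh chord. In Gb major its root, scale degree 3, is Bb.
That chord is spelled Bb-Db-F-Ab.
The figured bass 65 indicates first inversion, placing the third (Db) in the bass: Db-F-Ab-Bb.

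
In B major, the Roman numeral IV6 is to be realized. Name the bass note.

IV in B major has root E; the chord is E-G#-B.
The figure 6 means first inversion — the third is in the bass.

G#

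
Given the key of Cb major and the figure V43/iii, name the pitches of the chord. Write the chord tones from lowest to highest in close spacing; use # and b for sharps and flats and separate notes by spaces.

F Ab Bb D

V43/iii is a secondary dominant — the dominant seventh of iii. iii in Cb major is Eb, so the applied chord's root is Bb, a perfect fifth above.
Building a dominant seventh chord on Bb gives Bb-D-F-Ab.
With the 43 figure the chord is in second inversion; from the bass F upward in close position it reads F-Ab-Bb-D.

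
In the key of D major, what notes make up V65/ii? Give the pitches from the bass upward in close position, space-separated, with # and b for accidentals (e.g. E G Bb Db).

D# F# A B

The slash means an applied dominant: we want the dominant of ii. In D major, ii is E minor, and its dominant is built on B.
Building a dominant seventh chord on B gives B-D#-F#-A.
The figured bass 65 indicates first inversion, placing the third (D#) in the bass: D#-F#-A-B.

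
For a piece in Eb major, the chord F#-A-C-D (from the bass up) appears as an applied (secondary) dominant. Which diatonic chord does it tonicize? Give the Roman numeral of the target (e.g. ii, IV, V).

iii

The chord is a dominant seventh chord on D.
A dominant resolves down a perfect fifth: D → G. In Eb major, G is scale degree 3, i.e. iii.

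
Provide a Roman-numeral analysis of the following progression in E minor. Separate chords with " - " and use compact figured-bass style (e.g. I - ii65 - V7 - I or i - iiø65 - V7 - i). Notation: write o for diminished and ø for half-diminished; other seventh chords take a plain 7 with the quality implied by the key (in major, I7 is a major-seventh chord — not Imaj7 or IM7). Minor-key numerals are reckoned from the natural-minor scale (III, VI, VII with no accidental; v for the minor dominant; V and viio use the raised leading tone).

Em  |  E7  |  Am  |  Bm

i - V7/iv - iv - v

Em: minor triad on E = scale degree 1 → i.
E7: chromatic; E is V of iv, so V7/iv.
Am: root A is the subdominant; minor triad there is iv.
Bm: minor triad on B = scale degree 5 → v.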